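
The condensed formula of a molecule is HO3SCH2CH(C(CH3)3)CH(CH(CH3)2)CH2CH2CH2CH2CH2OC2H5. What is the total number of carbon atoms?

17

Atom tally by fragment:
  HO3SCH2 → C:1 H:3 S:1 O:3
  CH(C(CH3)3) → C:5 H:10
  CH(CH(CH3)2) → C:4 H:8
  CH2 → C:1 H:2
  CH2 → C:1 H:2
  CH2 → C:1 H:2
  CH2 → C:1 H:2
  CH2OC2H5 → C:3 H:7 O:1
Element totals:
  C: 17
  H: 36
  O: 4
  S: 1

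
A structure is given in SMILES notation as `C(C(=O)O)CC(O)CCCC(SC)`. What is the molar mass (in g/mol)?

Atom tally by fragment:
  HOOCCH2 → C:2 H:3 O:2
  CH2 → C:1 H:2
  CH(OH) → C:1 H:2 O:1
  CH2 → C:1 H:2
  CH2 → C:1 H:2
  CH2 → C:1 H:2
  CH2SCH3 → C:2 H:5 S:1
Element totals:
  C: 9
  H: 18
  O: 3
  S: 1
Molecular formula: C9H18O3S.
  M = 9(12.011) + 18(1.008) + 3(15.999) + 32.06
    = 108.099 + 18.144 + 47.997 + 32.060 = 206.300

206.30 g/mol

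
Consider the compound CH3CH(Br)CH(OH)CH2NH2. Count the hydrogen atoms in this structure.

Atom tally by fragment:
  CH3 → C:1 H:3
  CH(Br) → C:1 H:1 Br:1
  CH(OH) → C:1 H:2 O:1
  CH2NH2 → C:1 H:4 N:1
Element totals:
  C: 4
  H: 10
  Br: 1
  N: 1
  O: 1

10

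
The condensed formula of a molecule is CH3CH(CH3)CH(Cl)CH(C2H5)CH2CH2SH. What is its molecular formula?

C9H19ClS

Atom tally by fragment:
  CH3 → C:1 H:3
  CH(CH3) → C:2 H:4
  CH(Cl) → C:1 H:1 Cl:1
  CH(C2H5) → C:3 H:6
  CH2 → C:1 H:2
  CH2SH → C:1 H:3 S:1
Element totals:
  C: 9
  H: 19
  Cl: 1
  S: 1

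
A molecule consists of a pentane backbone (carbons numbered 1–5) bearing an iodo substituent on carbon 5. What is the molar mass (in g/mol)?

198.05 g/mol

Atom tally by fragment:
  CH3 → C:1 H:3
  CH2 → C:1 H:2
  CH2 → C:1 H:2
  CH2 → C:1 H:2
  CH2I → C:1 H:2 I:1
Element totals:
  C: 5
  H: 11
  I: 1
Molecular formula: C5H11I.
  M = 5(12.011) + 11(1.008) + 126.904
    = 60.055 + 11.088 + 126.904 = 198.047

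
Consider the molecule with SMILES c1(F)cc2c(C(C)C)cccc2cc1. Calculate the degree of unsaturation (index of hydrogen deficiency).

Atom tally by fragment:
  naphthalene ring system core → C:10 H:8
  (− 2 ring H displaced by substituents)
  + F → F:1
  + CH(CH3)2 → C:3 H:7
Element totals:
  C: 13
  H: 13
  F: 1
Molecular formula: C13H13F.
DoU = (2C + 2 + N − H − X) / 2 = (2·13 + 2 + 0 − 13 − 1) / 2 = 7.

7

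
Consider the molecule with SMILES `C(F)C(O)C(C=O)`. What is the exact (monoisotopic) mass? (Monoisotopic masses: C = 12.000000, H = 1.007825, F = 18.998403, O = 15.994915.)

Atom tally by fragment:
  FCH2 → C:1 H:2 F:1
  CH(OH) → C:1 H:2 O:1
  CH2CHO → C:2 H:3 O:1
Element totals:
  C: 4
  H: 7
  F: 1
  O: 2
Molecular formula: C4H7FO2.
  M = 4(12.0) + 7(1.007825) + 18.998403 + 2(15.994915)
    = 48.000000 + 7.054775 + 18.998403 + 31.989830 = 106.043008

106.0430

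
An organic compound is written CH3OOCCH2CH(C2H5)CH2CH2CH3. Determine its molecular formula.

C9H18O2

Atom tally by fragment:
  CH3OOCCH2 → C:3 H:5 O:2
  CH(C2H5) → C:3 H:6
  CH2 → C:1 H:2
  CH2 → C:1 H:2
  CH3 → C:1 H:3
Element totals:
  C: 9
  H: 18
  O: 2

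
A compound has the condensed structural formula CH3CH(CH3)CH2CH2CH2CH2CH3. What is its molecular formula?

C8H18

Atom tally by fragment:
  CH3 → C:1 H:3
  CH(CH3) → C:2 H:4
  CH2 → C:1 H:2
  CH2 → C:1 H:2
  CH2 → C:1 H:2
  CH2 → C:1 H:2
  CH3 → C:1 H:3
Element totals:
  C: 8
  H: 18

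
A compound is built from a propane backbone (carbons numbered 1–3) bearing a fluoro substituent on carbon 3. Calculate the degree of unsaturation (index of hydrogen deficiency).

Atom tally by fragment:
  CH3 → C:1 H:3
  CH2 → C:1 H:2
  CH2F → C:1 H:2 F:1
Element totals:
  C: 3
  H: 7
  F: 1
Molecular formula: C3H7F.
DoU = (2C + 2 + N − H − X) / 2 = (2·3 + 2 + 0 − 7 − 1) / 2 = 0.

0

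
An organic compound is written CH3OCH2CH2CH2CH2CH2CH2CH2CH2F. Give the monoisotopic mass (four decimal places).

Atom tally by fragment:
  CH3OCH2 → C:2 H:5 O:1
  CH2 → C:1 H:2
  CH2 → C:1 H:2
  CH2 → C:1 H:2
  CH2 → C:1 H:2
  CH2 → C:1 H:2
  CH2 → C:1 H:2
  CH2F → C:1 H:2 F:1
Element totals:
  C: 9
  H: 19
  F: 1
  O: 1
Molecular formula: C9H19FO.
  M = 9(12.0) + 19(1.007825) + 18.998403 + 15.994915
    = 108.000000 + 19.148675 + 18.998403 + 15.994915 = 162.141993

162.1420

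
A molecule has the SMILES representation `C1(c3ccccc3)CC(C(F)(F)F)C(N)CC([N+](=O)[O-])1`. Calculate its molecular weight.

Atom tally by fragment:
  cyclohexane ring core → C:6 H:12
  (− 4 ring H displaced by substituents)
  + C6H5 → C:6 H:5
  + CF3 → C:1 F:3
  + NH2 → N:1 H:2
  + NO2 → N:1 O:2
Element totals:
  C: 13
  H: 15
  F: 3
  N: 2
  O: 2
Molecular formula: C13H15F3N2O2.
  M = 13(12.011) + 15(1.008) + 3(18.998) + 2(14.007) + 2(15.999)
    = 156.143 + 15.120 + 56.994 + 28.014 + 31.998 = 288.269

288.27 g/mol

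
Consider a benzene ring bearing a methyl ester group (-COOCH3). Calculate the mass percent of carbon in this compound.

Atom tally by fragment:
  benzene ring core → C:6 H:6
  (− 1 ring H displaced by substituents)
  + COOCH3 → C:2 H:3 O:2
Element totals:
  C: 8
  H: 8
  O: 2
Molecular formula: C8H8O2.
Molar mass = 136.150 g/mol.
Mass from C: 8 × 12.011 = 96.088 g/mol.
%C = 96.088 / 136.150 × 100 = 70.58%.

70.58%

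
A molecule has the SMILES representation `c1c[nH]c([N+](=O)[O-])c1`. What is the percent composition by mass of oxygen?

28.55%

Atom tally by fragment:
  pyrrole ring core → C:4 H:5 N:1
  (− 1 ring H displaced by substituents)
  + NO2 → N:1 O:2
Element totals:
  C: 4
  H: 4
  N: 2
  O: 2
Molecular formula: C4H4N2O2.
Molar mass = 112.088 g/mol.
Mass from O: 2 × 15.999 = 31.998 g/mol.
%O = 31.998 / 112.088 × 100 = 28.55%.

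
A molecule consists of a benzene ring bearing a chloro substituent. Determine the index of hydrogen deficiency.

4

Atom tally by fragment:
  benzene ring core → C:6 H:6
  (− 1 ring H displaced by substituents)
  + Cl → Cl:1
Element totals:
  C: 6
  H: 5
  Cl: 1
Molecular formula: C6H5Cl.
DoU = (2C + 2 + N − H − X) / 2 = (2·6 + 2 + 0 − 5 − 1) / 2 = 4.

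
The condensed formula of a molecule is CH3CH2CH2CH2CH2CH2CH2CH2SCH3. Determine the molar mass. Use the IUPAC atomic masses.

Atom tally by fragment:
  CH3 → C:1 H:3
  CH2 → C:1 H:2
  CH2 → C:1 H:2
  CH2 → C:1 H:2
  CH2 → C:1 H:2
  CH2 → C:1 H:2
  CH2 → C:1 H:2
  CH2SCH3 → C:2 H:5 S:1
Element totals:
  C: 9
  H: 20
  S: 1
Molecular formula: C9H20S.
  M = 9(12.011) + 20(1.008) + 32.06
    = 108.099 + 20.160 + 32.060 = 160.319

160.32 g/mol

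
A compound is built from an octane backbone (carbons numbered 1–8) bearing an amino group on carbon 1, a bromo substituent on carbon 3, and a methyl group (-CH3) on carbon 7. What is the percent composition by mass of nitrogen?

6.30%

Atom tally by fragment:
  H2NCH2 → C:1 H:4 N:1
  CH2 → C:1 H:2
  CH(Br) → C:1 H:1 Br:1
  CH2 → C:1 H:2
  CH2 → C:1 H:2
  CH2 → C:1 H:2
  CH(CH3) → C:2 H:4
  CH3 → C:1 H:3
Element totals:
  C: 9
  H: 20
  Br: 1
  N: 1
Molecular formula: C9H20BrN.
Molar mass = 222.170 g/mol.
Mass from N: 1 × 14.007 = 14.007 g/mol.
%N = 14.007 / 222.170 × 100 = 6.30%.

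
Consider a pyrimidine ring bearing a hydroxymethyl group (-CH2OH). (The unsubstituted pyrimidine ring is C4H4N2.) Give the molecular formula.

C5H6N2O

Atom tally by fragment:
  pyrimidine ring core → C:4 H:4 N:2
  (− 1 ring H displaced by substituents)
  + CH2OH → C:1 H:3 O:1
Element totals:
  C: 5
  H: 6
  N: 2
  O: 1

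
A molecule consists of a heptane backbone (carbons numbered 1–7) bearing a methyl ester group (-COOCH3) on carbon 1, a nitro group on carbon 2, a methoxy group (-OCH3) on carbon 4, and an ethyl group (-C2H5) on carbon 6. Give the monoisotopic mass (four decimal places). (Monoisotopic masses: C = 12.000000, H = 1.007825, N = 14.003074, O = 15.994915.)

Atom tally by fragment:
  CH3OOCCH2 → C:3 H:5 O:2
  CH(NO2) → C:1 H:1 N:1 O:2
  CH2 → C:1 H:2
  CH(OCH3) → C:2 H:4 O:1
  CH2 → C:1 H:2
  CH(C2H5) → C:3 H:6
  CH3 → C:1 H:3
Element totals:
  C: 12
  H: 23
  N: 1
  O: 5
Molecular formula: C12H23NO5.
  M = 12(12.0) + 23(1.007825) + 14.003074 + 5(15.994915)
    = 144.000000 + 23.179975 + 14.003074 + 79.974575 = 261.157624

261.1576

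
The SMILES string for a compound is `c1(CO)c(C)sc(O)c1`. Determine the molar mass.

Atom tally by fragment:
  thiophene ring core → C:4 H:4 S:1
  (− 3 ring H displaced by substituents)
  + CH2OH → C:1 H:3 O:1
  + CH3 → C:1 H:3
  + OH → O:1 H:1
Element totals:
  C: 6
  H: 8
  O: 2
  S: 1
Molecular formula: C6H8O2S.
  M = 6(12.011) + 8(1.008) + 2(15.999) + 32.06
    = 72.066 + 8.064 + 31.998 + 32.060 = 144.188

144.19 g/mol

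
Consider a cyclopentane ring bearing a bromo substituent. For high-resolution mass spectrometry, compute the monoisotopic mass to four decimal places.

147.9888

Atom tally by fragment:
  cyclopentane ring core → C:5 H:10
  (− 1 ring H displaced by substituents)
  + Br → Br:1
Element totals:
  C: 5
  H: 9
  Br: 1
Molecular formula: C5H9Br.
  M = 5(12.0) + 9(1.007825) + 78.918338
    = 60.000000 + 9.070425 + 78.918338 = 147.988763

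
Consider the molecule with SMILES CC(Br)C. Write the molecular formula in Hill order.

C3H7Br

Atom tally by fragment:
  CH3 → C:1 H:3
  CH(Br) → C:1 H:1 Br:1
  CH3 → C:1 H:3
Element totals:
  C: 3
  H: 7
  Br: 1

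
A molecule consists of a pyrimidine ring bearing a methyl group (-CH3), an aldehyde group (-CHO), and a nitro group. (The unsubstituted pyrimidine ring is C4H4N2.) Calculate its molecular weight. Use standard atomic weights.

167.12 g/mol

Atom tally by fragment:
  pyrimidine ring core → C:4 H:4 N:2
  (− 3 ring H displaced by substituents)
  + CH3 → C:1 H:3
  + CHO → C:1 H:1 O:1
  + NO2 → N:1 O:2
Element totals:
  C: 6
  H: 5
  N: 3
  O: 3
Molecular formula: C6H5N3O3.
  M = 6(12.011) + 5(1.008) + 3(14.007) + 3(15.999)
    = 72.066 + 5.040 + 42.021 + 47.997 = 167.124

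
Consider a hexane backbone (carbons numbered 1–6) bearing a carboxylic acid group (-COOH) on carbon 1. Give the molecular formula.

Atom tally by fragment:
  HOOCCH2 → C:2 H:3 O:2
  CH2 → C:1 H:2
  CH2 → C:1 H:2
  CH2 → C:1 H:2
  CH2 → C:1 H:2
  CH3 → C:1 H:3
Element totals:
  C: 7
  H: 14
  O: 2

C7H14O2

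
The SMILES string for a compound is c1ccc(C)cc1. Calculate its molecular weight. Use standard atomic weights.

Atom tally by fragment:
  benzene ring core → C:6 H:6
  (− 1 ring H displaced by substituents)
  + CH3 → C:1 H:3
Element totals:
  C: 7
  H: 8
Molecular formula: C7H8.
  M = 7(12.011) + 8(1.008)
    = 84.077 + 8.064 = 92.141

92.14 g/mol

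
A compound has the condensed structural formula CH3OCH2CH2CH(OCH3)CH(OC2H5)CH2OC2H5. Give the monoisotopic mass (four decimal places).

220.1675

Atom tally by fragment:
  CH3OCH2 → C:2 H:5 O:1
  CH2 → C:1 H:2
  CH(OCH3) → C:2 H:4 O:1
  CH(OC2H5) → C:3 H:6 O:1
  CH2OC2H5 → C:3 H:7 O:1
Element totals:
  C: 11
  H: 24
  O: 4
Molecular formula: C11H24O4.
  M = 11(12.0) + 24(1.007825) + 4(15.994915)
    = 132.000000 + 24.187800 + 63.979660 = 220.167460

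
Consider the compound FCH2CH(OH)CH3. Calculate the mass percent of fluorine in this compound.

Atom tally by fragment:
  FCH2 → C:1 H:2 F:1
  CH(OH) → C:1 H:2 O:1
  CH3 → C:1 H:3
Element totals:
  C: 3
  H: 7
  F: 1
  O: 1
Molecular formula: C3H7FO.
Molar mass = 78.086 g/mol.
Mass from F: 1 × 18.998 = 18.998 g/mol.
%F = 18.998 / 78.086 × 100 = 24.33%.

24.33%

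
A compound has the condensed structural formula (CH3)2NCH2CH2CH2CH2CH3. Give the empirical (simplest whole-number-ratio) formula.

Atom tally by fragment:
  (CH3)2NCH2 → C:3 H:8 N:1
  CH2 → C:1 H:2
  CH2 → C:1 H:2
  CH2 → C:1 H:2
  CH3 → C:1 H:3
Element totals:
  C: 7
  H: 17
  N: 1
Molecular formula: C7H17N.
gcd of subscripts (7, 17, 1) = 1, so the empirical formula equals the molecular formula.

C7H17N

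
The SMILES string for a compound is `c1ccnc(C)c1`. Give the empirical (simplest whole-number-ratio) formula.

C6H7N

Atom tally by fragment:
  pyridine ring core → C:5 H:5 N:1
  (− 1 ring H displaced by substituents)
  + CH3 → C:1 H:3
Element totals:
  C: 6
  H: 7
  N: 1
Molecular formula: C6H7N.
gcd of subscripts (6, 7, 1) = 1, so the empirical formula equals the molecular formula.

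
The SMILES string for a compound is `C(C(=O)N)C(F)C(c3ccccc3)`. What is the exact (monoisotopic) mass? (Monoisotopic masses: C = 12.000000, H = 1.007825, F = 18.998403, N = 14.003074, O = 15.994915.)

181.0903

Atom tally by fragment:
  H2NOCCH2 → C:2 H:4 O:1 N:1
  CH(F) → C:1 H:1 F:1
  CH2C6H5 → C:7 H:7
Element totals:
  C: 10
  H: 12
  F: 1
  N: 1
  O: 1
Molecular formula: C10H12FNO.
  M = 10(12.0) + 12(1.007825) + 18.998403 + 14.003074 + 15.994915
    = 120.000000 + 12.093900 + 18.998403 + 14.003074 + 15.994915 = 181.090292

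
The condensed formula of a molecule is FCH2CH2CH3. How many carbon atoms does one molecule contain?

Atom tally by fragment:
  FCH2 → C:1 H:2 F:1
  CH2 → C:1 H:2
  CH3 → C:1 H:3
Element totals:
  C: 3
  H: 7
  F: 1

3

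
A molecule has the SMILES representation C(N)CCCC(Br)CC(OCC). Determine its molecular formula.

C9H20BrNO

Atom tally by fragment:
  H2NCH2 → C:1 H:4 N:1
  CH2 → C:1 H:2
  CH2 → C:1 H:2
  CH2 → C:1 H:2
  CH(Br) → C:1 H:1 Br:1
  CH2 → C:1 H:2
  CH2OC2H5 → C:3 H:7 O:1
Element totals:
  C: 9
  H: 20
  Br: 1
  N: 1
  O: 1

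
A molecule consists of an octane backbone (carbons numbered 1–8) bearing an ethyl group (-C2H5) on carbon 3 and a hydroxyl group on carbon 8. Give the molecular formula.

Atom tally by fragment:
  CH3 → C:1 H:3
  CH2 → C:1 H:2
  CH(C2H5) → C:3 H:6
  CH2 → C:1 H:2
  CH2 → C:1 H:2
  CH2 → C:1 H:2
  CH2 → C:1 H:2
  CH2OH → C:1 H:3 O:1
Element totals:
  C: 10
  H: 22
  O: 1

C10H22O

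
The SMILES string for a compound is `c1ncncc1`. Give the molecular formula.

Atom tally by fragment:
  pyrimidine ring core → C:4 H:4 N:2
Element totals:
  C: 4
  H: 4
  N: 2

C4H4N2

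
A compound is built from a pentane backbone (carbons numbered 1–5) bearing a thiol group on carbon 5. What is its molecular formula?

Atom tally by fragment:
  CH3 → C:1 H:3
  CH2 → C:1 H:2
  CH2 → C:1 H:2
  CH2 → C:1 H:2
  CH2SH → C:1 H:3 S:1
Element totals:
  C: 5
  H: 12
  S: 1

C5H12S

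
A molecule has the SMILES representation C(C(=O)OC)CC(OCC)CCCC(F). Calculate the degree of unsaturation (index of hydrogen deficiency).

1

Atom tally by fragment:
  CH3OOCCH2 → C:3 H:5 O:2
  CH2 → C:1 H:2
  CH(OC2H5) → C:3 H:6 O:1
  CH2 → C:1 H:2
  CH2 → C:1 H:2
  CH2 → C:1 H:2
  CH2F → C:1 H:2 F:1
Element totals:
  C: 11
  H: 21
  F: 1
  O: 3
Molecular formula: C11H21FO3.
DoU = (2C + 2 + N − H − X) / 2 = (2·11 + 2 + 0 − 21 − 1) / 2 = 1.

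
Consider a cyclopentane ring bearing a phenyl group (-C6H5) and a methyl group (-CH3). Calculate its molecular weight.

160.26 g/mol

Atom tally by fragment:
  cyclopentane ring core → C:5 H:10
  (− 2 ring H displaced by substituents)
  + C6H5 → C:6 H:5
  + CH3 → C:1 H:3
Element totals:
  C: 12
  H: 16
Molecular formula: C12H16.
  M = 12(12.011) + 16(1.008)
    = 144.132 + 16.128 = 160.260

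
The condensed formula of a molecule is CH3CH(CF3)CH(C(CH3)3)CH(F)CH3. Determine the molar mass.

Atom tally by fragment:
  CH3 → C:1 H:3
  CH(CF3) → C:2 H:1 F:3
  CH(C(CH3)3) → C:5 H:10
  CH(F) → C:1 H:1 F:1
  CH3 → C:1 H:3
Element totals:
  C: 10
  H: 18
  F: 4
Molecular formula: C10H18F4.
  M = 10(12.011) + 18(1.008) + 4(18.998)
    = 120.110 + 18.144 + 75.992 = 214.246

214.25 g/mol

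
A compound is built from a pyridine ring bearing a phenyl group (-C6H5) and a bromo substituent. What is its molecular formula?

Atom tally by fragment:
  pyridine ring core → C:5 H:5 N:1
  (− 2 ring H displaced by substituents)
  + C6H5 → C:6 H:5
  + Br → Br:1
Element totals:
  C: 11
  H: 8
  Br: 1
  N: 1

C11H8BrN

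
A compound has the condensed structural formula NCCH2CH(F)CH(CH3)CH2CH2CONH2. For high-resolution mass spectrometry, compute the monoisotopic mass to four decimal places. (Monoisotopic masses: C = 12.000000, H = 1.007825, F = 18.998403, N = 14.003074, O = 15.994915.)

Atom tally by fragment:
  NCCH2 → C:2 H:2 N:1
  CH(F) → C:1 H:1 F:1
  CH(CH3) → C:2 H:4
  CH2 → C:1 H:2
  CH2CONH2 → C:2 H:4 O:1 N:1
Element totals:
  C: 8
  H: 13
  F: 1
  N: 2
  O: 1
Molecular formula: C8H13FN2O.
  M = 8(12.0) + 13(1.007825) + 18.998403 + 2(14.003074) + 15.994915
    = 96.000000 + 13.101725 + 18.998403 + 28.006148 + 15.994915 = 172.101191

172.1012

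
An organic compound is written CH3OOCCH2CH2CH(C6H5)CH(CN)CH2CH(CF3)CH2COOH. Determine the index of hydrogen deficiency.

8

Atom tally by fragment:
  CH3OOCCH2 → C:3 H:5 O:2
  CH2 → C:1 H:2
  CH(C6H5) → C:7 H:6
  CH(CN) → C:2 H:1 N:1
  CH2 → C:1 H:2
  CH(CF3) → C:2 H:1 F:3
  CH2COOH → C:2 H:3 O:2
Element totals:
  C: 18
  H: 20
  F: 3
  N: 1
  O: 4
Molecular formula: C18H20F3NO4.
DoU = (2C + 2 + N − H − X) / 2 = (2·18 + 2 + 1 − 20 − 3) / 2 = 8.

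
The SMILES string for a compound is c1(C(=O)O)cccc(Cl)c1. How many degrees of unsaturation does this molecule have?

Atom tally by fragment:
  benzene ring core → C:6 H:6
  (− 2 ring H displaced by substituents)
  + COOH → C:1 H:1 O:2
  + Cl → Cl:1
Element totals:
  C: 7
  H: 5
  Cl: 1
  O: 2
Molecular formula: C7H5ClO2.
DoU = (2C + 2 + N − H − X) / 2 = (2·7 + 2 + 0 − 5 − 1) / 2 = 5.

5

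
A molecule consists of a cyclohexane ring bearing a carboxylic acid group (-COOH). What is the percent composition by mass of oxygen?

Atom tally by fragment:
  cyclohexane ring core → C:6 H:12
  (− 1 ring H displaced by substituents)
  + COOH → C:1 H:1 O:2
Element totals:
  C: 7
  H: 12
  O: 2
Molecular formula: C7H12O2.
Molar mass = 128.171 g/mol.
Mass from O: 2 × 15.999 = 31.998 g/mol.
%O = 31.998 / 128.171 × 100 = 24.97%.

24.97%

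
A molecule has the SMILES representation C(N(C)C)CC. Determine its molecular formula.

Atom tally by fragment:
  (CH3)2NCH2 → C:3 H:8 N:1
  CH2 → C:1 H:2
  CH3 → C:1 H:3
Element totals:
  C: 5
  H: 13
  N: 1

C5H13N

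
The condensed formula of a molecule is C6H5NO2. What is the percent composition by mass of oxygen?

25.99%

Atom tally by fragment:
  benzene ring core → C:6 H:6
  (− 1 ring H displaced by substituents)
  + NO2 → N:1 O:2
Element totals:
  C: 6
  H: 5
  N: 1
  O: 2
Molecular formula: C6H5NO2.
Molar mass = 123.111 g/mol.
Mass from O: 2 × 15.999 = 31.998 g/mol.
%O = 31.998 / 123.111 × 100 = 25.99%.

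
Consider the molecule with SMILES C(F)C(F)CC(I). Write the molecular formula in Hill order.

Atom tally by fragment:
  FCH2 → C:1 H:2 F:1
  CH(F) → C:1 H:1 F:1
  CH2 → C:1 H:2
  CH2I → C:1 H:2 I:1
Element totals:
  C: 4
  H: 7
  F: 2
  I: 1

C4H7F2I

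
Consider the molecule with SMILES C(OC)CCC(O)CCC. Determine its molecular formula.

Atom tally by fragment:
  CH3OCH2 → C:2 H:5 O:1
  CH2 → C:1 H:2
  CH2 → C:1 H:2
  CH(OH) → C:1 H:2 O:1
  CH2 → C:1 H:2
  CH2 → C:1 H:2
  CH3 → C:1 H:3
Element totals:
  C: 8
  H: 18
  O: 2

C8H18O2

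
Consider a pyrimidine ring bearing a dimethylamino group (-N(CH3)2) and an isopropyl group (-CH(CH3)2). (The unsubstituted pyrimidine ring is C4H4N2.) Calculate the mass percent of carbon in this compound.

65.42%

Atom tally by fragment:
  pyrimidine ring core → C:4 H:4 N:2
  (− 2 ring H displaced by substituents)
  + N(CH3)2 → N:1 C:2 H:6
  + CH(CH3)2 → C:3 H:7
Element totals:
  C: 9
  H: 15
  N: 3
Molecular formula: C9H15N3.
Molar mass = 165.240 g/mol.
Mass from C: 9 × 12.011 = 108.099 g/mol.
%C = 108.099 / 165.240 × 100 = 65.42%.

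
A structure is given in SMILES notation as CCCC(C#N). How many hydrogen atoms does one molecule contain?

9

Atom tally by fragment:
  CH3 → C:1 H:3
  CH2 → C:1 H:2
  CH2 → C:1 H:2
  CH2CN → C:2 H:2 N:1
Element totals:
  C: 5
  H: 9
  N: 1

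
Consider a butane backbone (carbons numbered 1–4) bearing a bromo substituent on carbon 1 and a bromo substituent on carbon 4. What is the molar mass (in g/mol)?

215.92 g/mol

Atom tally by fragment:
  BrCH2 → C:1 H:2 Br:1
  CH2 → C:1 H:2
  CH2 → C:1 H:2
  CH2Br → C:1 H:2 Br:1
Element totals:
  C: 4
  H: 8
  Br: 2
Molecular formula: C4H8Br2.
  M = 4(12.011) + 8(1.008) + 2(79.904)
    = 48.044 + 8.064 + 159.808 = 215.916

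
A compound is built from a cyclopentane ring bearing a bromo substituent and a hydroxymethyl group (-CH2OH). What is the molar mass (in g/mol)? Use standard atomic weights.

Atom tally by fragment:
  cyclopentane ring core → C:5 H:10
  (− 2 ring H displaced by substituents)
  + Br → Br:1
  + CH2OH → C:1 H:3 O:1
Element totals:
  C: 6
  H: 11
  Br: 1
  O: 1
Molecular formula: C6H11BrO.
  M = 6(12.011) + 11(1.008) + 79.904 + 15.999
    = 72.066 + 11.088 + 79.904 + 15.999 = 179.057

179.06 g/mol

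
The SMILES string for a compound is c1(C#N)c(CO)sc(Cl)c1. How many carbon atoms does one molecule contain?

Atom tally by fragment:
  thiophene ring core → C:4 H:4 S:1
  (− 3 ring H displaced by substituents)
  + CN → C:1 N:1
  + CH2OH → C:1 H:3 O:1
  + Cl → Cl:1
Element totals:
  C: 6
  H: 4
  Cl: 1
  N: 1
  O: 1
  S: 1

6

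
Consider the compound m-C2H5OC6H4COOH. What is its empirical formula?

C9H10O3

Element totals:
  C: 9
  H: 10
  O: 3
Molecular formula: C9H10O3.
gcd of subscripts (9, 10, 3) = 1, so the empirical formula equals the molecular formula.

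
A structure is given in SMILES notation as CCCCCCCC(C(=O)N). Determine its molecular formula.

C9H19NO

Atom tally by fragment:
  CH3 → C:1 H:3
  CH2 → C:1 H:2
  CH2 → C:1 H:2
  CH2 → C:1 H:2
  CH2 → C:1 H:2
  CH2 → C:1 H:2
  CH2 → C:1 H:2
  CH2CONH2 → C:2 H:4 O:1 N:1
Element totals:
  C: 9
  H: 19
  N: 1
  O: 1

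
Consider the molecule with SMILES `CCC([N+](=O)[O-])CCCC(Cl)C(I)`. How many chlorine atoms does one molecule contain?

Atom tally by fragment:
  CH3 → C:1 H:3
  CH2 → C:1 H:2
  CH(NO2) → C:1 H:1 N:1 O:2
  CH2 → C:1 H:2
  CH2 → C:1 H:2
  CH2 → C:1 H:2
  CH(Cl) → C:1 H:1 Cl:1
  CH2I → C:1 H:2 I:1
Element totals:
  C: 8
  H: 15
  Cl: 1
  I: 1
  N: 1
  O: 2

1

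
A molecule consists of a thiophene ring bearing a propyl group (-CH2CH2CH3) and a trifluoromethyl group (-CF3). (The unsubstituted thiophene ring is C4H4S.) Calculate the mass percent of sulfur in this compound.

Atom tally by fragment:
  thiophene ring core → C:4 H:4 S:1
  (− 2 ring H displaced by substituents)
  + CH2CH2CH3 → C:3 H:7
  + CF3 → C:1 F:3
Element totals:
  C: 8
  H: 9
  F: 3
  S: 1
Molecular formula: C8H9F3S.
Molar mass = 194.214 g/mol.
Mass from S: 1 × 32.06 = 32.060 g/mol.
%S = 32.060 / 194.214 × 100 = 16.51%.

16.51%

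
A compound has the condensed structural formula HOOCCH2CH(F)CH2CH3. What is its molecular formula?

C5H9FO2

Atom tally by fragment:
  HOOCCH2 → C:2 H:3 O:2
  CH(F) → C:1 H:1 F:1
  CH2 → C:1 H:2
  CH3 → C:1 H:3
Element totals:
  C: 5
  H: 9
  F: 1
  O: 2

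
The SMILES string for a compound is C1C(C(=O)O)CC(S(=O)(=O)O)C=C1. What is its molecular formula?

Atom tally by fragment:
  cyclohexene ring core → C:6 H:10
  (− 2 ring H displaced by substituents)
  + COOH → C:1 H:1 O:2
  + SO3H → S:1 O:3 H:1
Element totals:
  C: 7
  H: 10
  O: 5
  S: 1

C7H10O5S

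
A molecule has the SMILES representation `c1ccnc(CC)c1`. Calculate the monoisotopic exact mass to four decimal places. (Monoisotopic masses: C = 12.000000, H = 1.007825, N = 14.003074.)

107.0735

Atom tally by fragment:
  pyridine ring core → C:5 H:5 N:1
  (− 1 ring H displaced by substituents)
  + C2H5 → C:2 H:5
Element totals:
  C: 7
  H: 9
  N: 1
Molecular formula: C7H9N.
  M = 7(12.0) + 9(1.007825) + 14.003074
    = 84.000000 + 9.070425 + 14.003074 = 107.073499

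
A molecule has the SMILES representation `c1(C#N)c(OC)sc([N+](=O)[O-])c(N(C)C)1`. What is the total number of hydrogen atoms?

9

Atom tally by fragment:
  thiophene ring core → C:4 H:4 S:1
  (− 4 ring H displaced by substituents)
  + CN → C:1 N:1
  + OCH3 → C:1 H:3 O:1
  + NO2 → N:1 O:2
  + N(CH3)2 → N:1 C:2 H:6
Element totals:
  C: 8
  H: 9
  N: 3
  O: 3
  S: 1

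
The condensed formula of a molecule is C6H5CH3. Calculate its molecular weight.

92.14 g/mol

Element totals:
  C: 7
  H: 8
Molecular formula: C7H8.
  M = 7(12.011) + 8(1.008)
    = 84.077 + 8.064 = 92.141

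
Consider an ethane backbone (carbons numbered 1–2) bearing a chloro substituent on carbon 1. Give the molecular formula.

Atom tally by fragment:
  ClCH2 → C:1 H:2 Cl:1
  CH3 → C:1 H:3
Element totals:
  C: 2
  H: 5
  Cl: 1

C2H5Cl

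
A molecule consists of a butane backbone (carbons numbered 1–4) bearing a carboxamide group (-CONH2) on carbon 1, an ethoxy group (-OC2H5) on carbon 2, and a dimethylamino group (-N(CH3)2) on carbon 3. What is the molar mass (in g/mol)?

188.27 g/mol

Atom tally by fragment:
  H2NOCCH2 → C:2 H:4 O:1 N:1
  CH(OC2H5) → C:3 H:6 O:1
  CH(N(CH3)2) → C:3 H:7 N:1
  CH3 → C:1 H:3
Element totals:
  C: 9
  H: 20
  N: 2
  O: 2
Molecular formula: C9H20N2O2.
  M = 9(12.011) + 20(1.008) + 2(14.007) + 2(15.999)
    = 108.099 + 20.160 + 28.014 + 31.998 = 188.271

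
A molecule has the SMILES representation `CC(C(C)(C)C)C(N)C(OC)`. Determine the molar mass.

159.27 g/mol

Atom tally by fragment:
  CH3 → C:1 H:3
  CH(C(CH3)3) → C:5 H:10
  CH(NH2) → C:1 H:3 N:1
  CH2OCH3 → C:2 H:5 O:1
Element totals:
  C: 9
  H: 21
  N: 1
  O: 1
Molecular formula: C9H21NO.
  M = 9(12.011) + 21(1.008) + 14.007 + 15.999
    = 108.099 + 21.168 + 14.007 + 15.999 = 159.273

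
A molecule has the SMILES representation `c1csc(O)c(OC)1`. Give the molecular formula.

Atom tally by fragment:
  thiophene ring core → C:4 H:4 S:1
  (− 2 ring H displaced by substituents)
  + OH → O:1 H:1
  + OCH3 → C:1 H:3 O:1
Element totals:
  C: 5
  H: 6
  O: 2
  S: 1

C5H6O2S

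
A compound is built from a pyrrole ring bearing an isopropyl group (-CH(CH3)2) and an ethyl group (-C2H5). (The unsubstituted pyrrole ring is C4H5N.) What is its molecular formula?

C9H15N

Atom tally by fragment:
  pyrrole ring core → C:4 H:5 N:1
  (− 2 ring H displaced by substituents)
  + CH(CH3)2 → C:3 H:7
  + C2H5 → C:2 H:5
Element totals:
  C: 9
  H: 15
  N: 1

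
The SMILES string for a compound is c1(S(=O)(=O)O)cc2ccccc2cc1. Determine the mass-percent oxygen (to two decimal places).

23.05%

Atom tally by fragment:
  naphthalene ring system core → C:10 H:8
  (− 1 ring H displaced by substituents)
  + SO3H → S:1 O:3 H:1
Element totals:
  C: 10
  H: 8
  O: 3
  S: 1
Molecular formula: C10H8O3S.
Molar mass = 208.231 g/mol.
Mass from O: 3 × 15.999 = 47.997 g/mol.
%O = 47.997 / 208.231 × 100 = 23.05%.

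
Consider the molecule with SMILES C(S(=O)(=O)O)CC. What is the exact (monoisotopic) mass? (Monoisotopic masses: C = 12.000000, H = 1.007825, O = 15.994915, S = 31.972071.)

124.0194

Atom tally by fragment:
  HO3SCH2 → C:1 H:3 S:1 O:3
  CH2 → C:1 H:2
  CH3 → C:1 H:3
Element totals:
  C: 3
  H: 8
  O: 3
  S: 1
Molecular formula: C3H8O3S.
  M = 3(12.0) + 8(1.007825) + 3(15.994915) + 31.972071
    = 36.000000 + 8.062600 + 47.984745 + 31.972071 = 124.019416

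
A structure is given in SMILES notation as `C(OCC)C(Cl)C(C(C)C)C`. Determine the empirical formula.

Atom tally by fragment:
  C2H5OCH2 → C:3 H:7 O:1
  CH(Cl) → C:1 H:1 Cl:1
  CH(CH(CH3)2) → C:4 H:8
  CH3 → C:1 H:3
Element totals:
  C: 9
  H: 19
  Cl: 1
  O: 1
Molecular formula: C9H19ClO.
gcd of subscripts (9, 1, 19, 1) = 1, so the empirical formula equals the molecular formula.

C9H19ClO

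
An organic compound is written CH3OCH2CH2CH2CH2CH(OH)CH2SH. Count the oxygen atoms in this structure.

Element totals:
  C: 7
  H: 16
  O: 2
  S: 1

2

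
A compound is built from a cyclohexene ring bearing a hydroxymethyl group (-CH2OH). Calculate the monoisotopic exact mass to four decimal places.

112.0888

Atom tally by fragment:
  cyclohexene ring core → C:6 H:10
  (− 1 ring H displaced by substituents)
  + CH2OH → C:1 H:3 O:1
Element totals:
  C: 7
  H: 12
  O: 1
Molecular formula: C7H12O.
  M = 7(12.0) + 12(1.007825) + 15.994915
    = 84.000000 + 12.093900 + 15.994915 = 112.088815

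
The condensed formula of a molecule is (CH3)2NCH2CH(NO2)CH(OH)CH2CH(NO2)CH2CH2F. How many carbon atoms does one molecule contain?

Element totals:
  C: 9
  H: 18
  F: 1
  N: 3
  O: 5

9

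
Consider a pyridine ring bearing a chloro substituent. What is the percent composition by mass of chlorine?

Atom tally by fragment:
  pyridine ring core → C:5 H:5 N:1
  (− 1 ring H displaced by substituents)
  + Cl → Cl:1
Element totals:
  C: 5
  H: 4
  Cl: 1
  N: 1
Molecular formula: C5H4ClN.
Molar mass = 113.544 g/mol.
Mass from Cl: 1 × 35.45 = 35.450 g/mol.
%Cl = 35.450 / 113.544 × 100 = 31.22%.

31.22%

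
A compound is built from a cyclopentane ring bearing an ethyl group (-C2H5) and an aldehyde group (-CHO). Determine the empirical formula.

C8H14O

Atom tally by fragment:
  cyclopentane ring core → C:5 H:10
  (− 2 ring H displaced by substituents)
  + C2H5 → C:2 H:5
  + CHO → C:1 H:1 O:1
Element totals:
  C: 8
  H: 14
  O: 1
Molecular formula: C8H14O.
gcd of subscripts (8, 14, 1) = 1, so the empirical formula equals the molecular formula.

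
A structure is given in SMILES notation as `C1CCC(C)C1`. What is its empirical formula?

CH2

Atom tally by fragment:
  cyclopentane ring core → C:5 H:10
  (− 1 ring H displaced by substituents)
  + CH3 → C:1 H:3
Element totals:
  C: 6
  H: 12
Molecular formula: C6H12.
gcd of subscripts = 6; dividing each by 6:
  C: 6/6 = 1
  H: 12/6 = 2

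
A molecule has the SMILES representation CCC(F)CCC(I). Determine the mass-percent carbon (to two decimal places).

Atom tally by fragment:
  CH3 → C:1 H:3
  CH2 → C:1 H:2
  CH(F) → C:1 H:1 F:1
  CH2 → C:1 H:2
  CH2 → C:1 H:2
  CH2I → C:1 H:2 I:1
Element totals:
  C: 6
  H: 12
  F: 1
  I: 1
Molecular formula: C6H12FI.
Molar mass = 230.064 g/mol.
Mass from C: 6 × 12.011 = 72.066 g/mol.
%C = 72.066 / 230.064 × 100 = 31.32%.

31.32%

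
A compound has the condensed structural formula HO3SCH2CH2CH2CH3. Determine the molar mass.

138.18 g/mol

Atom tally by fragment:
  HO3SCH2 → C:1 H:3 S:1 O:3
  CH2 → C:1 H:2
  CH2 → C:1 H:2
  CH3 → C:1 H:3
Element totals:
  C: 4
  H: 10
  O: 3
  S: 1
Molecular formula: C4H10O3S.
  M = 4(12.011) + 10(1.008) + 3(15.999) + 32.06
    = 48.044 + 10.080 + 47.997 + 32.060 = 138.181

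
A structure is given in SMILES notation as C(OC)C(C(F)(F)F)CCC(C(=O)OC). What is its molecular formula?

Atom tally by fragment:
  CH3OCH2 → C:2 H:5 O:1
  CH(CF3) → C:2 H:1 F:3
  CH2 → C:1 H:2
  CH2 → C:1 H:2
  CH2COOCH3 → C:3 H:5 O:2
Element totals:
  C: 9
  H: 15
  F: 3
  O: 3

C9H15F3O3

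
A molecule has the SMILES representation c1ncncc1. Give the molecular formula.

Atom tally by fragment:
  pyrimidine ring core → C:4 H:4 N:2
Element totals:
  C: 4
  H: 4
  N: 2

C4H4N2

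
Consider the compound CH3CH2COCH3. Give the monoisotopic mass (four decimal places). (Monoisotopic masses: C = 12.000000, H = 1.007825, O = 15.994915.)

Atom tally by fragment:
  CH3 → C:1 H:3
  CH2COCH3 → C:3 H:5 O:1
Element totals:
  C: 4
  H: 8
  O: 1
Molecular formula: C4H8O.
  M = 4(12.0) + 8(1.007825) + 15.994915
    = 48.000000 + 8.062600 + 15.994915 = 72.057515

72.0575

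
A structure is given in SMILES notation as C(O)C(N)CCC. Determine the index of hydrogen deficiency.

Atom tally by fragment:
  HOCH2 → C:1 H:3 O:1
  CH(NH2) → C:1 H:3 N:1
  CH2 → C:1 H:2
  CH2 → C:1 H:2
  CH3 → C:1 H:3
Element totals:
  C: 5
  H: 13
  N: 1
  O: 1
Molecular formula: C5H13NO.
DoU = (2C + 2 + N − H − X) / 2 = (2·5 + 2 + 1 − 13 − 0) / 2 = 0.

0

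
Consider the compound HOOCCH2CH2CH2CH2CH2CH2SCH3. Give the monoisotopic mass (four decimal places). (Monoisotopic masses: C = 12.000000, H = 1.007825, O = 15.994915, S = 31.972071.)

Atom tally by fragment:
  HOOCCH2 → C:2 H:3 O:2
  CH2 → C:1 H:2
  CH2 → C:1 H:2
  CH2 → C:1 H:2
  CH2 → C:1 H:2
  CH2SCH3 → C:2 H:5 S:1
Element totals:
  C: 8
  H: 16
  O: 2
  S: 1
Molecular formula: C8H16O2S.
  M = 8(12.0) + 16(1.007825) + 2(15.994915) + 31.972071
    = 96.000000 + 16.125200 + 31.989830 + 31.972071 = 176.087101

176.0871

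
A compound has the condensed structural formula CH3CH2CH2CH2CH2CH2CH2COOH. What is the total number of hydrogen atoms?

Element totals:
  C: 8
  H: 16
  O: 2

16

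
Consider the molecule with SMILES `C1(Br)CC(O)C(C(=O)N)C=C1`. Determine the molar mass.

220.07 g/mol

Atom tally by fragment:
  cyclohexene ring core → C:6 H:10
  (− 3 ring H displaced by substituents)
  + Br → Br:1
  + OH → O:1 H:1
  + CONH2 → C:1 H:2 O:1 N:1
Element totals:
  C: 7
  H: 10
  Br: 1
  N: 1
  O: 2
Molecular formula: C7H10BrNO2.
  M = 7(12.011) + 10(1.008) + 79.904 + 14.007 + 2(15.999)
    = 84.077 + 10.080 + 79.904 + 14.007 + 31.998 = 220.066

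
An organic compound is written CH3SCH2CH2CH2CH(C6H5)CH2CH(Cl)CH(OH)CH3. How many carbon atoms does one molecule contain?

15

Element totals:
  C: 15
  H: 23
  Cl: 1
  O: 1
  S: 1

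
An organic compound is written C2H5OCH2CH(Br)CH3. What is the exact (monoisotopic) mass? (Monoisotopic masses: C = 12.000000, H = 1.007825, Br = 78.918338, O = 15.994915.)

165.9993

Element totals:
  C: 5
  H: 11
  Br: 1
  O: 1
Molecular formula: C5H11BrO.
  M = 5(12.0) + 11(1.007825) + 78.918338 + 15.994915
    = 60.000000 + 11.086075 + 78.918338 + 15.994915 = 165.999328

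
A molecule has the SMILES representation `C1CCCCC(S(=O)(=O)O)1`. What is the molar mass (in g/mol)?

164.22 g/mol

Atom tally by fragment:
  cyclohexane ring core → C:6 H:12
  (− 1 ring H displaced by substituents)
  + SO3H → S:1 O:3 H:1
Element totals:
  C: 6
  H: 12
  O: 3
  S: 1
Molecular formula: C6H12O3S.
  M = 6(12.011) + 12(1.008) + 3(15.999) + 32.06
    = 72.066 + 12.096 + 47.997 + 32.060 = 164.219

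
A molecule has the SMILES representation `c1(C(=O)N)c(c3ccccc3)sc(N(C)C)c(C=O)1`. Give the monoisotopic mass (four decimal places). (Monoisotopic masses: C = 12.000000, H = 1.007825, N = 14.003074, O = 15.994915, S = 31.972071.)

Atom tally by fragment:
  thiophene ring core → C:4 H:4 S:1
  (− 4 ring H displaced by substituents)
  + CONH2 → C:1 H:2 O:1 N:1
  + C6H5 → C:6 H:5
  + N(CH3)2 → N:1 C:2 H:6
  + CHO → C:1 H:1 O:1
Element totals:
  C: 14
  H: 14
  N: 2
  O: 2
  S: 1
Molecular formula: C14H14N2O2S.
  M = 14(12.0) + 14(1.007825) + 2(14.003074) + 2(15.994915) + 31.972071
    = 168.000000 + 14.109550 + 28.006148 + 31.989830 + 31.972071 = 274.077599

274.0776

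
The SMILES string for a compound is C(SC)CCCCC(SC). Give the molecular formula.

Atom tally by fragment:
  CH3SCH2 → C:2 H:5 S:1
  CH2 → C:1 H:2
  CH2 → C:1 H:2
  CH2 → C:1 H:2
  CH2 → C:1 H:2
  CH2SCH3 → C:2 H:5 S:1
Element totals:
  C: 8
  H: 18
  S: 2

C8H18S2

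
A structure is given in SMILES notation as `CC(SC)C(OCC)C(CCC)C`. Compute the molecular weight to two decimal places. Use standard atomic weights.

204.37 g/mol

Atom tally by fragment:
  CH3 → C:1 H:3
  CH(SCH3) → C:2 H:4 S:1
  CH(OC2H5) → C:3 H:6 O:1
  CH(CH2CH2CH3) → C:4 H:8
  CH3 → C:1 H:3
Element totals:
  C: 11
  H: 24
  O: 1
  S: 1
Molecular formula: C11H24OS.
  M = 11(12.011) + 24(1.008) + 15.999 + 32.06
    = 132.121 + 24.192 + 15.999 + 32.060 = 204.372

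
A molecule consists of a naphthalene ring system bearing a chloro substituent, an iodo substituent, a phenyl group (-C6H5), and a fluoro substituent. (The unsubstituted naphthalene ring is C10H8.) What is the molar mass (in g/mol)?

382.60 g/mol

Atom tally by fragment:
  naphthalene ring system core → C:10 H:8
  (− 4 ring H displaced by substituents)
  + Cl → Cl:1
  + I → I:1
  + C6H5 → C:6 H:5
  + F → F:1
Element totals:
  C: 16
  H: 9
  Cl: 1
  F: 1
  I: 1
Molecular formula: C16H9ClFI.
  M = 16(12.011) + 9(1.008) + 35.45 + 18.998 + 126.904
    = 192.176 + 9.072 + 35.450 + 18.998 + 126.904 = 382.600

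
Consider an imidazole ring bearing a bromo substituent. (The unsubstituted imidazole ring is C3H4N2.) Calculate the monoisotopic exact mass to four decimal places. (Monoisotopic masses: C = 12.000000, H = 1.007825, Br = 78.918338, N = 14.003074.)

Atom tally by fragment:
  imidazole ring core → C:3 H:4 N:2
  (− 1 ring H displaced by substituents)
  + Br → Br:1
Element totals:
  C: 3
  H: 3
  Br: 1
  N: 2
Molecular formula: C3H3BrN2.
  M = 3(12.0) + 3(1.007825) + 78.918338 + 2(14.003074)
    = 36.000000 + 3.023475 + 78.918338 + 28.006148 = 145.947961

145.9480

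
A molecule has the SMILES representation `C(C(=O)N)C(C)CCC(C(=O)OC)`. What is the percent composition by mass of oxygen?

25.63%

Atom tally by fragment:
  H2NOCCH2 → C:2 H:4 O:1 N:1
  CH(CH3) → C:2 H:4
  CH2 → C:1 H:2
  CH2 → C:1 H:2
  CH2COOCH3 → C:3 H:5 O:2
Element totals:
  C: 9
  H: 17
  N: 1
  O: 3
Molecular formula: C9H17NO3.
Molar mass = 187.239 g/mol.
Mass from O: 3 × 15.999 = 47.997 g/mol.
%O = 47.997 / 187.239 × 100 = 25.63%.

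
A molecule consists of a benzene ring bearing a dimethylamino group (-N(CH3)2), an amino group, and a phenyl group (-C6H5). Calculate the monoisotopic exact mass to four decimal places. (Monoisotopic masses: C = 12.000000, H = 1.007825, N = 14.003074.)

212.1313

Atom tally by fragment:
  benzene ring core → C:6 H:6
  (− 3 ring H displaced by substituents)
  + N(CH3)2 → N:1 C:2 H:6
  + NH2 → N:1 H:2
  + C6H5 → C:6 H:5
Element totals:
  C: 14
  H: 16
  N: 2
Molecular formula: C14H16N2.
  M = 14(12.0) + 16(1.007825) + 2(14.003074)
    = 168.000000 + 16.125200 + 28.006148 = 212.131348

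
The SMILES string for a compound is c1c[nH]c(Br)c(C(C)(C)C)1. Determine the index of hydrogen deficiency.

Atom tally by fragment:
  pyrrole ring core → C:4 H:5 N:1
  (− 2 ring H displaced by substituents)
  + Br → Br:1
  + C(CH3)3 → C:4 H:9
Element totals:
  C: 8
  H: 12
  Br: 1
  N: 1
Molecular formula: C8H12BrN.
DoU = (2C + 2 + N − H − X) / 2 = (2·8 + 2 + 1 − 12 − 1) / 2 = 3.

3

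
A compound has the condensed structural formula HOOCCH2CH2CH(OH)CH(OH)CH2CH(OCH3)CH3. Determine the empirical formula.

C9H18O5

Element totals:
  C: 9
  H: 18
  O: 5
Molecular formula: C9H18O5.
gcd of subscripts (9, 18, 5) = 1, so the empirical formula equals the molecular formula.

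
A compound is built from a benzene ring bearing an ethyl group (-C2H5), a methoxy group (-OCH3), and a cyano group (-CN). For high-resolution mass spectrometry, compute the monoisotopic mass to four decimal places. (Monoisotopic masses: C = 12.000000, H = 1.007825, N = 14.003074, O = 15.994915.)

Atom tally by fragment:
  benzene ring core → C:6 H:6
  (− 3 ring H displaced by substituents)
  + C2H5 → C:2 H:5
  + OCH3 → C:1 H:3 O:1
  + CN → C:1 N:1
Element totals:
  C: 10
  H: 11
  N: 1
  O: 1
Molecular formula: C10H11NO.
  M = 10(12.0) + 11(1.007825) + 14.003074 + 15.994915
    = 120.000000 + 11.086075 + 14.003074 + 15.994915 = 161.084064

161.0841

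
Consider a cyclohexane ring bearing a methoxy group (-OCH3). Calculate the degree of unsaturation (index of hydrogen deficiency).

1

Atom tally by fragment:
  cyclohexane ring core → C:6 H:12
  (− 1 ring H displaced by substituents)
  + OCH3 → C:1 H:3 O:1
Element totals:
  C: 7
  H: 14
  O: 1
Molecular formula: C7H14O.
DoU = (2C + 2 + N − H − X) / 2 = (2·7 + 2 + 0 − 14 − 0) / 2 = 1.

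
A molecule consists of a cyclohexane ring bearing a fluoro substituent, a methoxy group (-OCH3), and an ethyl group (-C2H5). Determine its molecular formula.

Atom tally by fragment:
  cyclohexane ring core → C:6 H:12
  (− 3 ring H displaced by substituents)
  + F → F:1
  + OCH3 → C:1 H:3 O:1
  + C2H5 → C:2 H:5
Element totals:
  C: 9
  H: 17
  F: 1
  O: 1

C9H17FO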